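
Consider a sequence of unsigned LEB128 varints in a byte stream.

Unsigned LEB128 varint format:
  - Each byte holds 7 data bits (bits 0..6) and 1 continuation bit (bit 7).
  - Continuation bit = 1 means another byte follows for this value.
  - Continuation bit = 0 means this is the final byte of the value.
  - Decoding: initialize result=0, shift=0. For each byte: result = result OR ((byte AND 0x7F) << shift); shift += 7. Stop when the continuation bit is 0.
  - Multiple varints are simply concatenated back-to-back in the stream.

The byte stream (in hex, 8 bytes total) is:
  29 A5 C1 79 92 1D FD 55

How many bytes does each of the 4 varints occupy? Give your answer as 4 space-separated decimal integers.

Answer: 1 3 2 2

Derivation:
  byte[0]=0x29 cont=0 payload=0x29=41: acc |= 41<<0 -> acc=41 shift=7 [end]
Varint 1: bytes[0:1] = 29 -> value 41 (1 byte(s))
  byte[1]=0xA5 cont=1 payload=0x25=37: acc |= 37<<0 -> acc=37 shift=7
  byte[2]=0xC1 cont=1 payload=0x41=65: acc |= 65<<7 -> acc=8357 shift=14
  byte[3]=0x79 cont=0 payload=0x79=121: acc |= 121<<14 -> acc=1990821 shift=21 [end]
Varint 2: bytes[1:4] = A5 C1 79 -> value 1990821 (3 byte(s))
  byte[4]=0x92 cont=1 payload=0x12=18: acc |= 18<<0 -> acc=18 shift=7
  byte[5]=0x1D cont=0 payload=0x1D=29: acc |= 29<<7 -> acc=3730 shift=14 [end]
Varint 3: bytes[4:6] = 92 1D -> value 3730 (2 byte(s))
  byte[6]=0xFD cont=1 payload=0x7D=125: acc |= 125<<0 -> acc=125 shift=7
  byte[7]=0x55 cont=0 payload=0x55=85: acc |= 85<<7 -> acc=11005 shift=14 [end]
Varint 4: bytes[6:8] = FD 55 -> value 11005 (2 byte(s))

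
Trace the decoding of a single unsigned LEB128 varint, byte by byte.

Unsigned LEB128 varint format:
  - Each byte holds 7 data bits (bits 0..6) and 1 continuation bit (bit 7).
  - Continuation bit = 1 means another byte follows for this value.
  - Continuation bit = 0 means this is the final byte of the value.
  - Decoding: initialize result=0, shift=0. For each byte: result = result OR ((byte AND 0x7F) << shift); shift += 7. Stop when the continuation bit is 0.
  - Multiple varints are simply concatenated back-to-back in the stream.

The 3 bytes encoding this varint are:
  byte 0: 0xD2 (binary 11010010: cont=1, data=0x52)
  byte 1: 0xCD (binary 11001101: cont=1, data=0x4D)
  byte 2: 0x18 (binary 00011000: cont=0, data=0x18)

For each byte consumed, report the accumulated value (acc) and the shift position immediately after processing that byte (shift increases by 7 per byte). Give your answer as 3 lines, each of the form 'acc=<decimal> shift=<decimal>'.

byte 0=0xD2: payload=0x52=82, contrib = 82<<0 = 82; acc -> 82, shift -> 7
byte 1=0xCD: payload=0x4D=77, contrib = 77<<7 = 9856; acc -> 9938, shift -> 14
byte 2=0x18: payload=0x18=24, contrib = 24<<14 = 393216; acc -> 403154, shift -> 21

Answer: acc=82 shift=7
acc=9938 shift=14
acc=403154 shift=21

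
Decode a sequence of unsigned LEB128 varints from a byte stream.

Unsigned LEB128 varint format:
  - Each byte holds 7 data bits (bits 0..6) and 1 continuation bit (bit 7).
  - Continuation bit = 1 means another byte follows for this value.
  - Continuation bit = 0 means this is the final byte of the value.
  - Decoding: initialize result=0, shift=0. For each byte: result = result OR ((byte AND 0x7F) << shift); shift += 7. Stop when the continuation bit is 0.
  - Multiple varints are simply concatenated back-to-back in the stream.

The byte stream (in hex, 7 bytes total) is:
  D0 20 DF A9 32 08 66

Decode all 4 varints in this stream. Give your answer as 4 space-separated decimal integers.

Answer: 4176 824543 8 102

Derivation:
  byte[0]=0xD0 cont=1 payload=0x50=80: acc |= 80<<0 -> acc=80 shift=7
  byte[1]=0x20 cont=0 payload=0x20=32: acc |= 32<<7 -> acc=4176 shift=14 [end]
Varint 1: bytes[0:2] = D0 20 -> value 4176 (2 byte(s))
  byte[2]=0xDF cont=1 payload=0x5F=95: acc |= 95<<0 -> acc=95 shift=7
  byte[3]=0xA9 cont=1 payload=0x29=41: acc |= 41<<7 -> acc=5343 shift=14
  byte[4]=0x32 cont=0 payload=0x32=50: acc |= 50<<14 -> acc=824543 shift=21 [end]
Varint 2: bytes[2:5] = DF A9 32 -> value 824543 (3 byte(s))
  byte[5]=0x08 cont=0 payload=0x08=8: acc |= 8<<0 -> acc=8 shift=7 [end]
Varint 3: bytes[5:6] = 08 -> value 8 (1 byte(s))
  byte[6]=0x66 cont=0 payload=0x66=102: acc |= 102<<0 -> acc=102 shift=7 [end]
Varint 4: bytes[6:7] = 66 -> value 102 (1 byte(s))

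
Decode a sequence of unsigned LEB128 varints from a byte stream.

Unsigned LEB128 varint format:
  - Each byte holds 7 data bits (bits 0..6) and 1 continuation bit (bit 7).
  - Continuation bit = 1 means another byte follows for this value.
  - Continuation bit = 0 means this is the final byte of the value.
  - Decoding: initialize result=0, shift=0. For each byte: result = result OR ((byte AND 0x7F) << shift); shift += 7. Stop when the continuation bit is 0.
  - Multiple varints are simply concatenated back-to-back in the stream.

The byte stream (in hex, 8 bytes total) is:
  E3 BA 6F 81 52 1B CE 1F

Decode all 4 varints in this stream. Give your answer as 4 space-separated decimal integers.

  byte[0]=0xE3 cont=1 payload=0x63=99: acc |= 99<<0 -> acc=99 shift=7
  byte[1]=0xBA cont=1 payload=0x3A=58: acc |= 58<<7 -> acc=7523 shift=14
  byte[2]=0x6F cont=0 payload=0x6F=111: acc |= 111<<14 -> acc=1826147 shift=21 [end]
Varint 1: bytes[0:3] = E3 BA 6F -> value 1826147 (3 byte(s))
  byte[3]=0x81 cont=1 payload=0x01=1: acc |= 1<<0 -> acc=1 shift=7
  byte[4]=0x52 cont=0 payload=0x52=82: acc |= 82<<7 -> acc=10497 shift=14 [end]
Varint 2: bytes[3:5] = 81 52 -> value 10497 (2 byte(s))
  byte[5]=0x1B cont=0 payload=0x1B=27: acc |= 27<<0 -> acc=27 shift=7 [end]
Varint 3: bytes[5:6] = 1B -> value 27 (1 byte(s))
  byte[6]=0xCE cont=1 payload=0x4E=78: acc |= 78<<0 -> acc=78 shift=7
  byte[7]=0x1F cont=0 payload=0x1F=31: acc |= 31<<7 -> acc=4046 shift=14 [end]
Varint 4: bytes[6:8] = CE 1F -> value 4046 (2 byte(s))

Answer: 1826147 10497 27 4046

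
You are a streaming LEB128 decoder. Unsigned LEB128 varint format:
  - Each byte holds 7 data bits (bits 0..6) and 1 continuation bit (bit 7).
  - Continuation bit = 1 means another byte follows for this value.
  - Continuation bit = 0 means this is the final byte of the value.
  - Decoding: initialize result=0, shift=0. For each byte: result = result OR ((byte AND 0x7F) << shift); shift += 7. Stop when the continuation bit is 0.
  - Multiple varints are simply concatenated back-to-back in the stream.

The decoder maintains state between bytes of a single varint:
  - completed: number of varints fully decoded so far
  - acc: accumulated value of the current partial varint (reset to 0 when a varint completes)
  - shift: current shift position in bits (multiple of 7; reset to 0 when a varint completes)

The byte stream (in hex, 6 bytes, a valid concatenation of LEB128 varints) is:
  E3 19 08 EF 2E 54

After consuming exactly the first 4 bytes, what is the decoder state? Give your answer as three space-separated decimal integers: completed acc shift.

byte[0]=0xE3 cont=1 payload=0x63: acc |= 99<<0 -> completed=0 acc=99 shift=7
byte[1]=0x19 cont=0 payload=0x19: varint #1 complete (value=3299); reset -> completed=1 acc=0 shift=0
byte[2]=0x08 cont=0 payload=0x08: varint #2 complete (value=8); reset -> completed=2 acc=0 shift=0
byte[3]=0xEF cont=1 payload=0x6F: acc |= 111<<0 -> completed=2 acc=111 shift=7

Answer: 2 111 7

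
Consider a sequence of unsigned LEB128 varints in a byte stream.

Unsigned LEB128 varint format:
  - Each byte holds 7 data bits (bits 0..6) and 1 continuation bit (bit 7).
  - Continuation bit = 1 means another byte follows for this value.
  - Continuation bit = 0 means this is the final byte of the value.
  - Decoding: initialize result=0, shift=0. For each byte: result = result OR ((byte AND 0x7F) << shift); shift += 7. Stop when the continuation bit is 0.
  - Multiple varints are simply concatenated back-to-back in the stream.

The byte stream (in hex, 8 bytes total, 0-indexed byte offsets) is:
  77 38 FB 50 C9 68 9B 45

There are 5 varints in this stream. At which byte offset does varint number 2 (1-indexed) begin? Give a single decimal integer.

Answer: 1

Derivation:
  byte[0]=0x77 cont=0 payload=0x77=119: acc |= 119<<0 -> acc=119 shift=7 [end]
Varint 1: bytes[0:1] = 77 -> value 119 (1 byte(s))
  byte[1]=0x38 cont=0 payload=0x38=56: acc |= 56<<0 -> acc=56 shift=7 [end]
Varint 2: bytes[1:2] = 38 -> value 56 (1 byte(s))
  byte[2]=0xFB cont=1 payload=0x7B=123: acc |= 123<<0 -> acc=123 shift=7
  byte[3]=0x50 cont=0 payload=0x50=80: acc |= 80<<7 -> acc=10363 shift=14 [end]
Varint 3: bytes[2:4] = FB 50 -> value 10363 (2 byte(s))
  byte[4]=0xC9 cont=1 payload=0x49=73: acc |= 73<<0 -> acc=73 shift=7
  byte[5]=0x68 cont=0 payload=0x68=104: acc |= 104<<7 -> acc=13385 shift=14 [end]
Varint 4: bytes[4:6] = C9 68 -> value 13385 (2 byte(s))
  byte[6]=0x9B cont=1 payload=0x1B=27: acc |= 27<<0 -> acc=27 shift=7
  byte[7]=0x45 cont=0 payload=0x45=69: acc |= 69<<7 -> acc=8859 shift=14 [end]
Varint 5: bytes[6:8] = 9B 45 -> value 8859 (2 byte(s))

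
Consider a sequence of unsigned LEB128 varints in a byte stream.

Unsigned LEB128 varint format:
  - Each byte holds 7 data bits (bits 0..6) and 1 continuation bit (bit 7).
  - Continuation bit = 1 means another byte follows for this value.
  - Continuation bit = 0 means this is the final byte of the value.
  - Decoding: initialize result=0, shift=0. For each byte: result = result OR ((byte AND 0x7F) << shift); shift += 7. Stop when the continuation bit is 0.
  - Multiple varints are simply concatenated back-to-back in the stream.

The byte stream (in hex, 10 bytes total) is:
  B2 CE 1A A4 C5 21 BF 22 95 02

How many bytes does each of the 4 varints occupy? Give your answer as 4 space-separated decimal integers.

  byte[0]=0xB2 cont=1 payload=0x32=50: acc |= 50<<0 -> acc=50 shift=7
  byte[1]=0xCE cont=1 payload=0x4E=78: acc |= 78<<7 -> acc=10034 shift=14
  byte[2]=0x1A cont=0 payload=0x1A=26: acc |= 26<<14 -> acc=436018 shift=21 [end]
Varint 1: bytes[0:3] = B2 CE 1A -> value 436018 (3 byte(s))
  byte[3]=0xA4 cont=1 payload=0x24=36: acc |= 36<<0 -> acc=36 shift=7
  byte[4]=0xC5 cont=1 payload=0x45=69: acc |= 69<<7 -> acc=8868 shift=14
  byte[5]=0x21 cont=0 payload=0x21=33: acc |= 33<<14 -> acc=549540 shift=21 [end]
Varint 2: bytes[3:6] = A4 C5 21 -> value 549540 (3 byte(s))
  byte[6]=0xBF cont=1 payload=0x3F=63: acc |= 63<<0 -> acc=63 shift=7
  byte[7]=0x22 cont=0 payload=0x22=34: acc |= 34<<7 -> acc=4415 shift=14 [end]
Varint 3: bytes[6:8] = BF 22 -> value 4415 (2 byte(s))
  byte[8]=0x95 cont=1 payload=0x15=21: acc |= 21<<0 -> acc=21 shift=7
  byte[9]=0x02 cont=0 payload=0x02=2: acc |= 2<<7 -> acc=277 shift=14 [end]
Varint 4: bytes[8:10] = 95 02 -> value 277 (2 byte(s))

Answer: 3 3 2 2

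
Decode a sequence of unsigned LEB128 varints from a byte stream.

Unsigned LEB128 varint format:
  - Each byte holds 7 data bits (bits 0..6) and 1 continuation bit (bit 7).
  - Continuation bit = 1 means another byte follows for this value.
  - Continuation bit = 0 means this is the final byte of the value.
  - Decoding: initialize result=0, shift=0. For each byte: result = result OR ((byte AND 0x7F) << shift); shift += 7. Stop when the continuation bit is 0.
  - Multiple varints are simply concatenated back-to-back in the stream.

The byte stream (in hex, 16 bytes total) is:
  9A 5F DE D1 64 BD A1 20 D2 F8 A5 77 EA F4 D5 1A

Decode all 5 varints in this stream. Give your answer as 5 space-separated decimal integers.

Answer: 12186 1648862 528573 250182738 55933546

Derivation:
  byte[0]=0x9A cont=1 payload=0x1A=26: acc |= 26<<0 -> acc=26 shift=7
  byte[1]=0x5F cont=0 payload=0x5F=95: acc |= 95<<7 -> acc=12186 shift=14 [end]
Varint 1: bytes[0:2] = 9A 5F -> value 12186 (2 byte(s))
  byte[2]=0xDE cont=1 payload=0x5E=94: acc |= 94<<0 -> acc=94 shift=7
  byte[3]=0xD1 cont=1 payload=0x51=81: acc |= 81<<7 -> acc=10462 shift=14
  byte[4]=0x64 cont=0 payload=0x64=100: acc |= 100<<14 -> acc=1648862 shift=21 [end]
Varint 2: bytes[2:5] = DE D1 64 -> value 1648862 (3 byte(s))
  byte[5]=0xBD cont=1 payload=0x3D=61: acc |= 61<<0 -> acc=61 shift=7
  byte[6]=0xA1 cont=1 payload=0x21=33: acc |= 33<<7 -> acc=4285 shift=14
  byte[7]=0x20 cont=0 payload=0x20=32: acc |= 32<<14 -> acc=528573 shift=21 [end]
Varint 3: bytes[5:8] = BD A1 20 -> value 528573 (3 byte(s))
  byte[8]=0xD2 cont=1 payload=0x52=82: acc |= 82<<0 -> acc=82 shift=7
  byte[9]=0xF8 cont=1 payload=0x78=120: acc |= 120<<7 -> acc=15442 shift=14
  byte[10]=0xA5 cont=1 payload=0x25=37: acc |= 37<<14 -> acc=621650 shift=21
  byte[11]=0x77 cont=0 payload=0x77=119: acc |= 119<<21 -> acc=250182738 shift=28 [end]
Varint 4: bytes[8:12] = D2 F8 A5 77 -> value 250182738 (4 byte(s))
  byte[12]=0xEA cont=1 payload=0x6A=106: acc |= 106<<0 -> acc=106 shift=7
  byte[13]=0xF4 cont=1 payload=0x74=116: acc |= 116<<7 -> acc=14954 shift=14
  byte[14]=0xD5 cont=1 payload=0x55=85: acc |= 85<<14 -> acc=1407594 shift=21
  byte[15]=0x1A cont=0 payload=0x1A=26: acc |= 26<<21 -> acc=55933546 shift=28 [end]
Varint 5: bytes[12:16] = EA F4 D5 1A -> value 55933546 (4 byte(s))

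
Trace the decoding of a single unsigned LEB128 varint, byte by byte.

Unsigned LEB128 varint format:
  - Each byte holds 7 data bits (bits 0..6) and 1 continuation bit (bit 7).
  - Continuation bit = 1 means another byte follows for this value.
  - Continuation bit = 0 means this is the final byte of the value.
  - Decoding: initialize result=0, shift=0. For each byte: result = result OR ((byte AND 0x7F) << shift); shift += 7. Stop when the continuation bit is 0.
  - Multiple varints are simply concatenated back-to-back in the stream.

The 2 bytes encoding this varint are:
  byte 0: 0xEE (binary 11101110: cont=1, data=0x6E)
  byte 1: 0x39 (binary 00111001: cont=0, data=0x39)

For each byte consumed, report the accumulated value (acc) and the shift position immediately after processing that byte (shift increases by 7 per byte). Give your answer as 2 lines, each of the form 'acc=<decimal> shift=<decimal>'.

byte 0=0xEE: payload=0x6E=110, contrib = 110<<0 = 110; acc -> 110, shift -> 7
byte 1=0x39: payload=0x39=57, contrib = 57<<7 = 7296; acc -> 7406, shift -> 14

Answer: acc=110 shift=7
acc=7406 shift=14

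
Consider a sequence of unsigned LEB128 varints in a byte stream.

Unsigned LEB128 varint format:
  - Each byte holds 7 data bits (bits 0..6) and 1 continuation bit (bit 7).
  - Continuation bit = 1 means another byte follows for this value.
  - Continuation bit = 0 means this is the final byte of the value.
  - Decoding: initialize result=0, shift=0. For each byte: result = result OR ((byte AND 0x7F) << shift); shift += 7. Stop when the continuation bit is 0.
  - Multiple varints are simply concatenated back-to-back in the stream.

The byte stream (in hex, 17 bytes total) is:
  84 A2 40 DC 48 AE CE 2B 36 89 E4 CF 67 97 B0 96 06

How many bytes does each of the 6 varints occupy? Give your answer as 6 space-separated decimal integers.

Answer: 3 2 3 1 4 4

Derivation:
  byte[0]=0x84 cont=1 payload=0x04=4: acc |= 4<<0 -> acc=4 shift=7
  byte[1]=0xA2 cont=1 payload=0x22=34: acc |= 34<<7 -> acc=4356 shift=14
  byte[2]=0x40 cont=0 payload=0x40=64: acc |= 64<<14 -> acc=1052932 shift=21 [end]
Varint 1: bytes[0:3] = 84 A2 40 -> value 1052932 (3 byte(s))
  byte[3]=0xDC cont=1 payload=0x5C=92: acc |= 92<<0 -> acc=92 shift=7
  byte[4]=0x48 cont=0 payload=0x48=72: acc |= 72<<7 -> acc=9308 shift=14 [end]
Varint 2: bytes[3:5] = DC 48 -> value 9308 (2 byte(s))
  byte[5]=0xAE cont=1 payload=0x2E=46: acc |= 46<<0 -> acc=46 shift=7
  byte[6]=0xCE cont=1 payload=0x4E=78: acc |= 78<<7 -> acc=10030 shift=14
  byte[7]=0x2B cont=0 payload=0x2B=43: acc |= 43<<14 -> acc=714542 shift=21 [end]
Varint 3: bytes[5:8] = AE CE 2B -> value 714542 (3 byte(s))
  byte[8]=0x36 cont=0 payload=0x36=54: acc |= 54<<0 -> acc=54 shift=7 [end]
Varint 4: bytes[8:9] = 36 -> value 54 (1 byte(s))
  byte[9]=0x89 cont=1 payload=0x09=9: acc |= 9<<0 -> acc=9 shift=7
  byte[10]=0xE4 cont=1 payload=0x64=100: acc |= 100<<7 -> acc=12809 shift=14
  byte[11]=0xCF cont=1 payload=0x4F=79: acc |= 79<<14 -> acc=1307145 shift=21
  byte[12]=0x67 cont=0 payload=0x67=103: acc |= 103<<21 -> acc=217313801 shift=28 [end]
Varint 5: bytes[9:13] = 89 E4 CF 67 -> value 217313801 (4 byte(s))
  byte[13]=0x97 cont=1 payload=0x17=23: acc |= 23<<0 -> acc=23 shift=7
  byte[14]=0xB0 cont=1 payload=0x30=48: acc |= 48<<7 -> acc=6167 shift=14
  byte[15]=0x96 cont=1 payload=0x16=22: acc |= 22<<14 -> acc=366615 shift=21
  byte[16]=0x06 cont=0 payload=0x06=6: acc |= 6<<21 -> acc=12949527 shift=28 [end]
Varint 6: bytes[13:17] = 97 B0 96 06 -> value 12949527 (4 byte(s))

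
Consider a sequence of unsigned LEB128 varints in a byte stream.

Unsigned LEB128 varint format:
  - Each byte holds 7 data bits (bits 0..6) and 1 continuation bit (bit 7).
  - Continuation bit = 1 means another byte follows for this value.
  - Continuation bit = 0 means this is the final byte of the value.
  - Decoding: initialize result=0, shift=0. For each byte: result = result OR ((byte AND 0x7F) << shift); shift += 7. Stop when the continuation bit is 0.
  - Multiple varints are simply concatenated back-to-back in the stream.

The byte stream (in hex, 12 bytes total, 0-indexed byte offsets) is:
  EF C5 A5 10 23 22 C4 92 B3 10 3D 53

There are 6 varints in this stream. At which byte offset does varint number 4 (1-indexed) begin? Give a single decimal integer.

  byte[0]=0xEF cont=1 payload=0x6F=111: acc |= 111<<0 -> acc=111 shift=7
  byte[1]=0xC5 cont=1 payload=0x45=69: acc |= 69<<7 -> acc=8943 shift=14
  byte[2]=0xA5 cont=1 payload=0x25=37: acc |= 37<<14 -> acc=615151 shift=21
  byte[3]=0x10 cont=0 payload=0x10=16: acc |= 16<<21 -> acc=34169583 shift=28 [end]
Varint 1: bytes[0:4] = EF C5 A5 10 -> value 34169583 (4 byte(s))
  byte[4]=0x23 cont=0 payload=0x23=35: acc |= 35<<0 -> acc=35 shift=7 [end]
Varint 2: bytes[4:5] = 23 -> value 35 (1 byte(s))
  byte[5]=0x22 cont=0 payload=0x22=34: acc |= 34<<0 -> acc=34 shift=7 [end]
Varint 3: bytes[5:6] = 22 -> value 34 (1 byte(s))
  byte[6]=0xC4 cont=1 payload=0x44=68: acc |= 68<<0 -> acc=68 shift=7
  byte[7]=0x92 cont=1 payload=0x12=18: acc |= 18<<7 -> acc=2372 shift=14
  byte[8]=0xB3 cont=1 payload=0x33=51: acc |= 51<<14 -> acc=837956 shift=21
  byte[9]=0x10 cont=0 payload=0x10=16: acc |= 16<<21 -> acc=34392388 shift=28 [end]
Varint 4: bytes[6:10] = C4 92 B3 10 -> value 34392388 (4 byte(s))
  byte[10]=0x3D cont=0 payload=0x3D=61: acc |= 61<<0 -> acc=61 shift=7 [end]
Varint 5: bytes[10:11] = 3D -> value 61 (1 byte(s))
  byte[11]=0x53 cont=0 payload=0x53=83: acc |= 83<<0 -> acc=83 shift=7 [end]
Varint 6: bytes[11:12] = 53 -> value 83 (1 byte(s))

Answer: 6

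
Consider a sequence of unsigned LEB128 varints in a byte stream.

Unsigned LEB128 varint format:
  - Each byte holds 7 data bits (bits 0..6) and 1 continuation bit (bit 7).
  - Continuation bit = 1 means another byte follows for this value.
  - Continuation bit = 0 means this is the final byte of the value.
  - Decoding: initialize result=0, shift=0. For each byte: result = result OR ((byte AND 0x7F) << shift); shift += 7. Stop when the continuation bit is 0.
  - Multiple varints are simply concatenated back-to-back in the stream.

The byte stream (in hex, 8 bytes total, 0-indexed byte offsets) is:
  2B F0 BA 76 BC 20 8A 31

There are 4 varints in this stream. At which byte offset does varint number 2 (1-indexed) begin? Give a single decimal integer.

Answer: 1

Derivation:
  byte[0]=0x2B cont=0 payload=0x2B=43: acc |= 43<<0 -> acc=43 shift=7 [end]
Varint 1: bytes[0:1] = 2B -> value 43 (1 byte(s))
  byte[1]=0xF0 cont=1 payload=0x70=112: acc |= 112<<0 -> acc=112 shift=7
  byte[2]=0xBA cont=1 payload=0x3A=58: acc |= 58<<7 -> acc=7536 shift=14
  byte[3]=0x76 cont=0 payload=0x76=118: acc |= 118<<14 -> acc=1940848 shift=21 [end]
Varint 2: bytes[1:4] = F0 BA 76 -> value 1940848 (3 byte(s))
  byte[4]=0xBC cont=1 payload=0x3C=60: acc |= 60<<0 -> acc=60 shift=7
  byte[5]=0x20 cont=0 payload=0x20=32: acc |= 32<<7 -> acc=4156 shift=14 [end]
Varint 3: bytes[4:6] = BC 20 -> value 4156 (2 byte(s))
  byte[6]=0x8A cont=1 payload=0x0A=10: acc |= 10<<0 -> acc=10 shift=7
  byte[7]=0x31 cont=0 payload=0x31=49: acc |= 49<<7 -> acc=6282 shift=14 [end]
Varint 4: bytes[6:8] = 8A 31 -> value 6282 (2 byte(s))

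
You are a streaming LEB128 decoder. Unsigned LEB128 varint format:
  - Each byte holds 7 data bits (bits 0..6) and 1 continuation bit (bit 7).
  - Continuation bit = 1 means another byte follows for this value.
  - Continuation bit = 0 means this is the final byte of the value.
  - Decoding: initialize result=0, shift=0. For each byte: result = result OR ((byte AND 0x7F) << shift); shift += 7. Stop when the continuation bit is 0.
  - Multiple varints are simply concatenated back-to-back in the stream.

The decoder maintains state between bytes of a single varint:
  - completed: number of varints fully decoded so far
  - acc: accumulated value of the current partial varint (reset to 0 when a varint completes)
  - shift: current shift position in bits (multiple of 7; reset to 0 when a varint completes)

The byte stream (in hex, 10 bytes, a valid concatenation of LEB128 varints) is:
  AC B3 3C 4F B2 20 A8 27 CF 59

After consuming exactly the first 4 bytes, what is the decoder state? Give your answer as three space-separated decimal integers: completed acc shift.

Answer: 2 0 0

Derivation:
byte[0]=0xAC cont=1 payload=0x2C: acc |= 44<<0 -> completed=0 acc=44 shift=7
byte[1]=0xB3 cont=1 payload=0x33: acc |= 51<<7 -> completed=0 acc=6572 shift=14
byte[2]=0x3C cont=0 payload=0x3C: varint #1 complete (value=989612); reset -> completed=1 acc=0 shift=0
byte[3]=0x4F cont=0 payload=0x4F: varint #2 complete (value=79); reset -> completed=2 acc=0 shift=0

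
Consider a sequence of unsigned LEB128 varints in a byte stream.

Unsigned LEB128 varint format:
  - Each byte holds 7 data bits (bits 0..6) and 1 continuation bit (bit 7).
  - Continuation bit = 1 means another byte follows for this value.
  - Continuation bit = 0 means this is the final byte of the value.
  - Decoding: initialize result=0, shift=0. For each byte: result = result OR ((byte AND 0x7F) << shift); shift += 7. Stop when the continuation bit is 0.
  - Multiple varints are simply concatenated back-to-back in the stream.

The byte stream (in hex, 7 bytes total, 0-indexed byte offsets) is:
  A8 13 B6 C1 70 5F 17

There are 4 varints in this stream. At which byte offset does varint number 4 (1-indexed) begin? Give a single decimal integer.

Answer: 6

Derivation:
  byte[0]=0xA8 cont=1 payload=0x28=40: acc |= 40<<0 -> acc=40 shift=7
  byte[1]=0x13 cont=0 payload=0x13=19: acc |= 19<<7 -> acc=2472 shift=14 [end]
Varint 1: bytes[0:2] = A8 13 -> value 2472 (2 byte(s))
  byte[2]=0xB6 cont=1 payload=0x36=54: acc |= 54<<0 -> acc=54 shift=7
  byte[3]=0xC1 cont=1 payload=0x41=65: acc |= 65<<7 -> acc=8374 shift=14
  byte[4]=0x70 cont=0 payload=0x70=112: acc |= 112<<14 -> acc=1843382 shift=21 [end]
Varint 2: bytes[2:5] = B6 C1 70 -> value 1843382 (3 byte(s))
  byte[5]=0x5F cont=0 payload=0x5F=95: acc |= 95<<0 -> acc=95 shift=7 [end]
Varint 3: bytes[5:6] = 5F -> value 95 (1 byte(s))
  byte[6]=0x17 cont=0 payload=0x17=23: acc |= 23<<0 -> acc=23 shift=7 [end]
Varint 4: bytes[6:7] = 17 -> value 23 (1 byte(s))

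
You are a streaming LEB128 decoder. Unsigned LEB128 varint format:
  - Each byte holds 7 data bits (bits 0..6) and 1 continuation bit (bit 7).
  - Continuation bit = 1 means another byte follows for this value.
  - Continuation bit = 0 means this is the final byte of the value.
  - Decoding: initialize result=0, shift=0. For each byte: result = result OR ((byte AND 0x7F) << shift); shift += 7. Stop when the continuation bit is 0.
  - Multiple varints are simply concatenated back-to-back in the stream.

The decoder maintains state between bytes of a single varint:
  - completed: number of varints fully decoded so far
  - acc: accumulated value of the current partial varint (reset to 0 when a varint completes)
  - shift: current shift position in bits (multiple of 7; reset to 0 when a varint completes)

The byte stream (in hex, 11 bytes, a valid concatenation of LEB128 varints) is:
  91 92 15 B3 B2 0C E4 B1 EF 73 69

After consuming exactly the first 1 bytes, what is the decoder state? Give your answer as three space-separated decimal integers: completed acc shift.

byte[0]=0x91 cont=1 payload=0x11: acc |= 17<<0 -> completed=0 acc=17 shift=7

Answer: 0 17 7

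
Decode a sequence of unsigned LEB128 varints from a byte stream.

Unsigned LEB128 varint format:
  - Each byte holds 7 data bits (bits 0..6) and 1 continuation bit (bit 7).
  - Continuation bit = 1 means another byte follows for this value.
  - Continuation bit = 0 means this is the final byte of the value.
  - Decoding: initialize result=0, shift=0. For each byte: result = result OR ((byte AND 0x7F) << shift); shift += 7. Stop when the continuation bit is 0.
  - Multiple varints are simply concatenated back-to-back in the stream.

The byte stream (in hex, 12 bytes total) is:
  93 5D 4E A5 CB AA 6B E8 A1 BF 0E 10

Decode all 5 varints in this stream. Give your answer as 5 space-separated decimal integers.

Answer: 11923 78 225093029 30396648 16

Derivation:
  byte[0]=0x93 cont=1 payload=0x13=19: acc |= 19<<0 -> acc=19 shift=7
  byte[1]=0x5D cont=0 payload=0x5D=93: acc |= 93<<7 -> acc=11923 shift=14 [end]
Varint 1: bytes[0:2] = 93 5D -> value 11923 (2 byte(s))
  byte[2]=0x4E cont=0 payload=0x4E=78: acc |= 78<<0 -> acc=78 shift=7 [end]
Varint 2: bytes[2:3] = 4E -> value 78 (1 byte(s))
  byte[3]=0xA5 cont=1 payload=0x25=37: acc |= 37<<0 -> acc=37 shift=7
  byte[4]=0xCB cont=1 payload=0x4B=75: acc |= 75<<7 -> acc=9637 shift=14
  byte[5]=0xAA cont=1 payload=0x2A=42: acc |= 42<<14 -> acc=697765 shift=21
  byte[6]=0x6B cont=0 payload=0x6B=107: acc |= 107<<21 -> acc=225093029 shift=28 [end]
Varint 3: bytes[3:7] = A5 CB AA 6B -> value 225093029 (4 byte(s))
  byte[7]=0xE8 cont=1 payload=0x68=104: acc |= 104<<0 -> acc=104 shift=7
  byte[8]=0xA1 cont=1 payload=0x21=33: acc |= 33<<7 -> acc=4328 shift=14
  byte[9]=0xBF cont=1 payload=0x3F=63: acc |= 63<<14 -> acc=1036520 shift=21
  byte[10]=0x0E cont=0 payload=0x0E=14: acc |= 14<<21 -> acc=30396648 shift=28 [end]
Varint 4: bytes[7:11] = E8 A1 BF 0E -> value 30396648 (4 byte(s))
  byte[11]=0x10 cont=0 payload=0x10=16: acc |= 16<<0 -> acc=16 shift=7 [end]
Varint 5: bytes[11:12] = 10 -> value 16 (1 byte(s))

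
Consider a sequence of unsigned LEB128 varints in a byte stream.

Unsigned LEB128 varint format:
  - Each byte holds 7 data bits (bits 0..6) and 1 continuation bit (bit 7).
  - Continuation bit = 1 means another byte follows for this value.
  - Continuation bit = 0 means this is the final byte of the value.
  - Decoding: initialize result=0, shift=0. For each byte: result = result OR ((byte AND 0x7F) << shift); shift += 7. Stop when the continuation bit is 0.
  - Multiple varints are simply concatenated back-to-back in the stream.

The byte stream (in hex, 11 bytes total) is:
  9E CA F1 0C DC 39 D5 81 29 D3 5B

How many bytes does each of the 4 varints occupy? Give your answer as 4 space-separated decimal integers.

  byte[0]=0x9E cont=1 payload=0x1E=30: acc |= 30<<0 -> acc=30 shift=7
  byte[1]=0xCA cont=1 payload=0x4A=74: acc |= 74<<7 -> acc=9502 shift=14
  byte[2]=0xF1 cont=1 payload=0x71=113: acc |= 113<<14 -> acc=1860894 shift=21
  byte[3]=0x0C cont=0 payload=0x0C=12: acc |= 12<<21 -> acc=27026718 shift=28 [end]
Varint 1: bytes[0:4] = 9E CA F1 0C -> value 27026718 (4 byte(s))
  byte[4]=0xDC cont=1 payload=0x5C=92: acc |= 92<<0 -> acc=92 shift=7
  byte[5]=0x39 cont=0 payload=0x39=57: acc |= 57<<7 -> acc=7388 shift=14 [end]
Varint 2: bytes[4:6] = DC 39 -> value 7388 (2 byte(s))
  byte[6]=0xD5 cont=1 payload=0x55=85: acc |= 85<<0 -> acc=85 shift=7
  byte[7]=0x81 cont=1 payload=0x01=1: acc |= 1<<7 -> acc=213 shift=14
  byte[8]=0x29 cont=0 payload=0x29=41: acc |= 41<<14 -> acc=671957 shift=21 [end]
Varint 3: bytes[6:9] = D5 81 29 -> value 671957 (3 byte(s))
  byte[9]=0xD3 cont=1 payload=0x53=83: acc |= 83<<0 -> acc=83 shift=7
  byte[10]=0x5B cont=0 payload=0x5B=91: acc |= 91<<7 -> acc=11731 shift=14 [end]
Varint 4: bytes[9:11] = D3 5B -> value 11731 (2 byte(s))

Answer: 4 2 3 2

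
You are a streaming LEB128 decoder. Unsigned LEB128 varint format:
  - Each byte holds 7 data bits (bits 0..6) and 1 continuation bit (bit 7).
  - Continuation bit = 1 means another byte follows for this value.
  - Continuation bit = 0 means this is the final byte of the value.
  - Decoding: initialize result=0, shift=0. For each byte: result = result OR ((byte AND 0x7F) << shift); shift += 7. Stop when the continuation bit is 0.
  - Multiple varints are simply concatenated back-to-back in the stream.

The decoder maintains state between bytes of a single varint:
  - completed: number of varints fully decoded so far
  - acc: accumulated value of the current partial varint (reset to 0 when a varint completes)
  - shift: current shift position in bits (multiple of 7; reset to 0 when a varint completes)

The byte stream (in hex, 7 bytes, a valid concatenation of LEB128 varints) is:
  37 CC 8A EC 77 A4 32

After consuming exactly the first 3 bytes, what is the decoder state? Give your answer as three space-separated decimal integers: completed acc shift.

byte[0]=0x37 cont=0 payload=0x37: varint #1 complete (value=55); reset -> completed=1 acc=0 shift=0
byte[1]=0xCC cont=1 payload=0x4C: acc |= 76<<0 -> completed=1 acc=76 shift=7
byte[2]=0x8A cont=1 payload=0x0A: acc |= 10<<7 -> completed=1 acc=1356 shift=14

Answer: 1 1356 14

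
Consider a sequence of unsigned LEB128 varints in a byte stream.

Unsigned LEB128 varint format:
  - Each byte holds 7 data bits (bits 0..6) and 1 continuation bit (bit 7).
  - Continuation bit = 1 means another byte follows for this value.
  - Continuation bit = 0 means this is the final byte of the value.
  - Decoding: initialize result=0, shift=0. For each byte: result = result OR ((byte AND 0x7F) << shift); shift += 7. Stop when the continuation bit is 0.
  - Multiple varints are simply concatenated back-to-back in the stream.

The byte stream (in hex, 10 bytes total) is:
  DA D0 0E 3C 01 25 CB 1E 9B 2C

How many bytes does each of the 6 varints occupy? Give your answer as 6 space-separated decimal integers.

  byte[0]=0xDA cont=1 payload=0x5A=90: acc |= 90<<0 -> acc=90 shift=7
  byte[1]=0xD0 cont=1 payload=0x50=80: acc |= 80<<7 -> acc=10330 shift=14
  byte[2]=0x0E cont=0 payload=0x0E=14: acc |= 14<<14 -> acc=239706 shift=21 [end]
Varint 1: bytes[0:3] = DA D0 0E -> value 239706 (3 byte(s))
  byte[3]=0x3C cont=0 payload=0x3C=60: acc |= 60<<0 -> acc=60 shift=7 [end]
Varint 2: bytes[3:4] = 3C -> value 60 (1 byte(s))
  byte[4]=0x01 cont=0 payload=0x01=1: acc |= 1<<0 -> acc=1 shift=7 [end]
Varint 3: bytes[4:5] = 01 -> value 1 (1 byte(s))
  byte[5]=0x25 cont=0 payload=0x25=37: acc |= 37<<0 -> acc=37 shift=7 [end]
Varint 4: bytes[5:6] = 25 -> value 37 (1 byte(s))
  byte[6]=0xCB cont=1 payload=0x4B=75: acc |= 75<<0 -> acc=75 shift=7
  byte[7]=0x1E cont=0 payload=0x1E=30: acc |= 30<<7 -> acc=3915 shift=14 [end]
Varint 5: bytes[6:8] = CB 1E -> value 3915 (2 byte(s))
  byte[8]=0x9B cont=1 payload=0x1B=27: acc |= 27<<0 -> acc=27 shift=7
  byte[9]=0x2C cont=0 payload=0x2C=44: acc |= 44<<7 -> acc=5659 shift=14 [end]
Varint 6: bytes[8:10] = 9B 2C -> value 5659 (2 byte(s))

Answer: 3 1 1 1 2 2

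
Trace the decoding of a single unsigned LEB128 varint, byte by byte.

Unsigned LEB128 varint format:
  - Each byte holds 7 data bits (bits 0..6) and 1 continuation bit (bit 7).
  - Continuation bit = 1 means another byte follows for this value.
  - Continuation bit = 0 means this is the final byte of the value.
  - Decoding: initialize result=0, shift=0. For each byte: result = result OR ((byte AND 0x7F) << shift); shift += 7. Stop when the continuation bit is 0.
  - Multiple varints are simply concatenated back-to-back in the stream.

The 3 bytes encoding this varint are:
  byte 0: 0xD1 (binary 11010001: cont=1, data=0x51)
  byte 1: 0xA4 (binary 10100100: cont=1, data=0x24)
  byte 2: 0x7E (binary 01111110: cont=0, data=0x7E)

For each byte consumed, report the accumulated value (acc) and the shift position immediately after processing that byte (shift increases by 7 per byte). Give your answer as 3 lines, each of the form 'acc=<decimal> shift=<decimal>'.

Answer: acc=81 shift=7
acc=4689 shift=14
acc=2069073 shift=21

Derivation:
byte 0=0xD1: payload=0x51=81, contrib = 81<<0 = 81; acc -> 81, shift -> 7
byte 1=0xA4: payload=0x24=36, contrib = 36<<7 = 4608; acc -> 4689, shift -> 14
byte 2=0x7E: payload=0x7E=126, contrib = 126<<14 = 2064384; acc -> 2069073, shift -> 21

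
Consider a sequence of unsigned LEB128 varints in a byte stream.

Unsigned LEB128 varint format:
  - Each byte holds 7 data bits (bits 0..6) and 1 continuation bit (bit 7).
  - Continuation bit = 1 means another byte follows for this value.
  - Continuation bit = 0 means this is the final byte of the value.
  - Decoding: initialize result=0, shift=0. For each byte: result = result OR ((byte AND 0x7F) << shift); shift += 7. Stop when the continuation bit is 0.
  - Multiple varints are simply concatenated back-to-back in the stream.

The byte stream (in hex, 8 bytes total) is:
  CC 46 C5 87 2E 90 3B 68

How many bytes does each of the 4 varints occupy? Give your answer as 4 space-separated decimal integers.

  byte[0]=0xCC cont=1 payload=0x4C=76: acc |= 76<<0 -> acc=76 shift=7
  byte[1]=0x46 cont=0 payload=0x46=70: acc |= 70<<7 -> acc=9036 shift=14 [end]
Varint 1: bytes[0:2] = CC 46 -> value 9036 (2 byte(s))
  byte[2]=0xC5 cont=1 payload=0x45=69: acc |= 69<<0 -> acc=69 shift=7
  byte[3]=0x87 cont=1 payload=0x07=7: acc |= 7<<7 -> acc=965 shift=14
  byte[4]=0x2E cont=0 payload=0x2E=46: acc |= 46<<14 -> acc=754629 shift=21 [end]
Varint 2: bytes[2:5] = C5 87 2E -> value 754629 (3 byte(s))
  byte[5]=0x90 cont=1 payload=0x10=16: acc |= 16<<0 -> acc=16 shift=7
  byte[6]=0x3B cont=0 payload=0x3B=59: acc |= 59<<7 -> acc=7568 shift=14 [end]
Varint 3: bytes[5:7] = 90 3B -> value 7568 (2 byte(s))
  byte[7]=0x68 cont=0 payload=0x68=104: acc |= 104<<0 -> acc=104 shift=7 [end]
Varint 4: bytes[7:8] = 68 -> value 104 (1 byte(s))

Answer: 2 3 2 1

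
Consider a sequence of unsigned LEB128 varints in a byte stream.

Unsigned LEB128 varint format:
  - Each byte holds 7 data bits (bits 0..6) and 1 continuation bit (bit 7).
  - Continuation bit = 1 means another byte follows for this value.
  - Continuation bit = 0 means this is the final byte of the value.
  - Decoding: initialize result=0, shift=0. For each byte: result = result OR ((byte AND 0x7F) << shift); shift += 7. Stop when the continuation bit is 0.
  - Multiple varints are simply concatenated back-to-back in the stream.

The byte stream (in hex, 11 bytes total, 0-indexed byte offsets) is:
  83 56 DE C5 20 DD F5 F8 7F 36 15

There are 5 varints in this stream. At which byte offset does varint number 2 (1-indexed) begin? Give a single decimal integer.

  byte[0]=0x83 cont=1 payload=0x03=3: acc |= 3<<0 -> acc=3 shift=7
  byte[1]=0x56 cont=0 payload=0x56=86: acc |= 86<<7 -> acc=11011 shift=14 [end]
Varint 1: bytes[0:2] = 83 56 -> value 11011 (2 byte(s))
  byte[2]=0xDE cont=1 payload=0x5E=94: acc |= 94<<0 -> acc=94 shift=7
  byte[3]=0xC5 cont=1 payload=0x45=69: acc |= 69<<7 -> acc=8926 shift=14
  byte[4]=0x20 cont=0 payload=0x20=32: acc |= 32<<14 -> acc=533214 shift=21 [end]
Varint 2: bytes[2:5] = DE C5 20 -> value 533214 (3 byte(s))
  byte[5]=0xDD cont=1 payload=0x5D=93: acc |= 93<<0 -> acc=93 shift=7
  byte[6]=0xF5 cont=1 payload=0x75=117: acc |= 117<<7 -> acc=15069 shift=14
  byte[7]=0xF8 cont=1 payload=0x78=120: acc |= 120<<14 -> acc=1981149 shift=21
  byte[8]=0x7F cont=0 payload=0x7F=127: acc |= 127<<21 -> acc=268319453 shift=28 [end]
Varint 3: bytes[5:9] = DD F5 F8 7F -> value 268319453 (4 byte(s))
  byte[9]=0x36 cont=0 payload=0x36=54: acc |= 54<<0 -> acc=54 shift=7 [end]
Varint 4: bytes[9:10] = 36 -> value 54 (1 byte(s))
  byte[10]=0x15 cont=0 payload=0x15=21: acc |= 21<<0 -> acc=21 shift=7 [end]
Varint 5: bytes[10:11] = 15 -> value 21 (1 byte(s))

Answer: 2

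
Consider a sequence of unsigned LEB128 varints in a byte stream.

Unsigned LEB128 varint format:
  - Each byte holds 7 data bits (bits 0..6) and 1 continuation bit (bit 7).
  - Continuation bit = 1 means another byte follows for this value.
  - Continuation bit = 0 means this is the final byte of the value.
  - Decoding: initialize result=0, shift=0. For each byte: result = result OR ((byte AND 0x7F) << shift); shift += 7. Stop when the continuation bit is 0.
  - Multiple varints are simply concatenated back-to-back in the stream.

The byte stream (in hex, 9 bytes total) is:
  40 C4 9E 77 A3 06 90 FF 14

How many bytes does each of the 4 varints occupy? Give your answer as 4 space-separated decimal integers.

Answer: 1 3 2 3

Derivation:
  byte[0]=0x40 cont=0 payload=0x40=64: acc |= 64<<0 -> acc=64 shift=7 [end]
Varint 1: bytes[0:1] = 40 -> value 64 (1 byte(s))
  byte[1]=0xC4 cont=1 payload=0x44=68: acc |= 68<<0 -> acc=68 shift=7
  byte[2]=0x9E cont=1 payload=0x1E=30: acc |= 30<<7 -> acc=3908 shift=14
  byte[3]=0x77 cont=0 payload=0x77=119: acc |= 119<<14 -> acc=1953604 shift=21 [end]
Varint 2: bytes[1:4] = C4 9E 77 -> value 1953604 (3 byte(s))
  byte[4]=0xA3 cont=1 payload=0x23=35: acc |= 35<<0 -> acc=35 shift=7
  byte[5]=0x06 cont=0 payload=0x06=6: acc |= 6<<7 -> acc=803 shift=14 [end]
Varint 3: bytes[4:6] = A3 06 -> value 803 (2 byte(s))
  byte[6]=0x90 cont=1 payload=0x10=16: acc |= 16<<0 -> acc=16 shift=7
  byte[7]=0xFF cont=1 payload=0x7F=127: acc |= 127<<7 -> acc=16272 shift=14
  byte[8]=0x14 cont=0 payload=0x14=20: acc |= 20<<14 -> acc=343952 shift=21 [end]
Varint 4: bytes[6:9] = 90 FF 14 -> value 343952 (3 byte(s))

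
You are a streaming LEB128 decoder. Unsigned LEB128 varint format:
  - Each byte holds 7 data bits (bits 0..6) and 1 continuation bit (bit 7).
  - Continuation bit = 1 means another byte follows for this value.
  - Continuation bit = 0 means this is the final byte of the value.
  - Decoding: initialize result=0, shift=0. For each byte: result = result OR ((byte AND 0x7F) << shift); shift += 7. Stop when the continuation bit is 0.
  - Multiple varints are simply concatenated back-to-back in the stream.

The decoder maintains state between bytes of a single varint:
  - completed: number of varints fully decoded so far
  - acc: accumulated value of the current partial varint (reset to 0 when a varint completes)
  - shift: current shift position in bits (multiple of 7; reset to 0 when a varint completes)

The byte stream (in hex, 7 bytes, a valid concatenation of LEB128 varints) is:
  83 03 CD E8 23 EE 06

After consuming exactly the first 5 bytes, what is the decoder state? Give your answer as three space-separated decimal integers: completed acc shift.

Answer: 2 0 0

Derivation:
byte[0]=0x83 cont=1 payload=0x03: acc |= 3<<0 -> completed=0 acc=3 shift=7
byte[1]=0x03 cont=0 payload=0x03: varint #1 complete (value=387); reset -> completed=1 acc=0 shift=0
byte[2]=0xCD cont=1 payload=0x4D: acc |= 77<<0 -> completed=1 acc=77 shift=7
byte[3]=0xE8 cont=1 payload=0x68: acc |= 104<<7 -> completed=1 acc=13389 shift=14
byte[4]=0x23 cont=0 payload=0x23: varint #2 complete (value=586829); reset -> completed=2 acc=0 shift=0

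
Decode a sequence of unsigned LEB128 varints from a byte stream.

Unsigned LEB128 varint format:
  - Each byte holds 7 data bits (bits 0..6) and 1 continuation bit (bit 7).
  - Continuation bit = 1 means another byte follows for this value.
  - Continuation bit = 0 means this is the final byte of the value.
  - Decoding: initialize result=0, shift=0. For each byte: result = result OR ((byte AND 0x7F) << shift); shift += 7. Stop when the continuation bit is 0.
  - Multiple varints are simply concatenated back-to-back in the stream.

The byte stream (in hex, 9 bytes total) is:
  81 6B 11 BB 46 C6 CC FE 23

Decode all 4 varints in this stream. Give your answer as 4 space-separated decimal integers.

Answer: 13697 17 9019 75474502

Derivation:
  byte[0]=0x81 cont=1 payload=0x01=1: acc |= 1<<0 -> acc=1 shift=7
  byte[1]=0x6B cont=0 payload=0x6B=107: acc |= 107<<7 -> acc=13697 shift=14 [end]
Varint 1: bytes[0:2] = 81 6B -> value 13697 (2 byte(s))
  byte[2]=0x11 cont=0 payload=0x11=17: acc |= 17<<0 -> acc=17 shift=7 [end]
Varint 2: bytes[2:3] = 11 -> value 17 (1 byte(s))
  byte[3]=0xBB cont=1 payload=0x3B=59: acc |= 59<<0 -> acc=59 shift=7
  byte[4]=0x46 cont=0 payload=0x46=70: acc |= 70<<7 -> acc=9019 shift=14 [end]
Varint 3: bytes[3:5] = BB 46 -> value 9019 (2 byte(s))
  byte[5]=0xC6 cont=1 payload=0x46=70: acc |= 70<<0 -> acc=70 shift=7
  byte[6]=0xCC cont=1 payload=0x4C=76: acc |= 76<<7 -> acc=9798 shift=14
  byte[7]=0xFE cont=1 payload=0x7E=126: acc |= 126<<14 -> acc=2074182 shift=21
  byte[8]=0x23 cont=0 payload=0x23=35: acc |= 35<<21 -> acc=75474502 shift=28 [end]
Varint 4: bytes[5:9] = C6 CC FE 23 -> value 75474502 (4 byte(s))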